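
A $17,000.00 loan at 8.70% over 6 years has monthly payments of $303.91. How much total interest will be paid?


Total paid over the life of the loan = PMT × n.
Total paid = $303.91 × 72 = $21,881.52
Total interest = total paid − principal = $21,881.52 − $17,000.00 = $4,881.52

Total interest = (PMT × n) - PV = $4,881.52


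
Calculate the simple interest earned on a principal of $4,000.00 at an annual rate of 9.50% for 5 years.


Simple interest formula: I = P × r × t
I = $4,000.00 × 0.095 × 5
I = $1,900.00

I = P × r × t = $1,900.00


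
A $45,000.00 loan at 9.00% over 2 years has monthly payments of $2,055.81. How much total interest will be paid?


Total paid over the life of the loan = PMT × n.
Total paid = $2,055.81 × 24 = $49,339.44
Total interest = total paid − principal = $49,339.44 − $45,000.00 = $4,339.44

Total interest = (PMT × n) - PV = $4,339.44


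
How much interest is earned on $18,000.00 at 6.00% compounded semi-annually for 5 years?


Compound interest earned = final amount − principal.
A = P(1 + r/n)^(nt) = $18,000.00 × (1 + 0.06/2)^(2 × 5) = $24,190.49
Interest = A − P = $24,190.49 − $18,000.00 = $6,190.49

Interest = A - P = $6,190.49


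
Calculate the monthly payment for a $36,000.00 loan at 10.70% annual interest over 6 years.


Loan payment formula: PMT = PV × r / (1 − (1 + r)^(−n))
Monthly rate r = 0.107/12 ≈ 0.00891667, n = 72 months
Denominator: 1 − (1 + 0.107/12)^(−72) = 0.472262
PMT = $36,000.00 × (0.107/12) / 0.472262
PMT = $679.71 per month

PMT = PV × r / (1-(1+r)^(-n)) = $679.71/month


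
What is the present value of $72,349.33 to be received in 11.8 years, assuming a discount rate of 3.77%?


Present value formula: PV = FV / (1 + r)^t
PV = $72,349.33 / (1 + 0.0377)^11.8
PV = $72,349.33 / 1.5475598
PV = $46,750.59

PV = FV / (1 + r)^t = $46,750.59


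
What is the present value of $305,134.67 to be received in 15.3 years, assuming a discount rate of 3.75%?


Present value formula: PV = FV / (1 + r)^t
PV = $305,134.67 / (1 + 0.0375)^15.3
PV = $305,134.67 / 1.7563781
PV = $173,729.49

PV = FV / (1 + r)^t = $173,729.49


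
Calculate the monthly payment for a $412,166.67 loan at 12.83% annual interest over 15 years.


Loan payment formula: PMT = PV × r / (1 − (1 + r)^(−n))
Monthly rate r = 0.1283/12 ≈ 0.01069167, n = 180 months
Denominator: 1 − (1 + 0.1283/12)^(−180) = 0.852553
PMT = $412,166.67 × (0.1283/12) / 0.852553
PMT = $5,168.89 per month

PMT = PV × r / (1-(1+r)^(-n)) = $5,168.89/month


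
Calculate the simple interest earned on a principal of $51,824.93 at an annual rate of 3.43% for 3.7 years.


Simple interest formula: I = P × r × t
I = $51,824.93 × 0.0343 × 3.7
I = $6,577.10

I = P × r × t = $6,577.10


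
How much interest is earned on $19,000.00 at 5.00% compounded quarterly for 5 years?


Compound interest earned = final amount − principal.
A = P(1 + r/n)^(nt) = $19,000.00 × (1 + 0.05/4)^(4 × 5) = $24,358.71
Interest = A − P = $24,358.71 − $19,000.00 = $5,358.71

Interest = A - P = $5,358.71


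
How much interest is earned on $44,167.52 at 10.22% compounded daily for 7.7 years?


Compound interest earned = final amount − principal.
A = P(1 + r/n)^(nt) = $44,167.52 × (1 + 0.1022/365)^(365 × 7.7) = $97,010.53
Interest = A − P = $97,010.53 − $44,167.52 = $52,843.01

Interest = A - P = $52,843.01


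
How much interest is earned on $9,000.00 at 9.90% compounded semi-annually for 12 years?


Compound interest earned = final amount − principal.
A = P(1 + r/n)^(nt) = $9,000.00 × (1 + 0.099/2)^(2 × 12) = $28,695.99
Interest = A − P = $28,695.99 − $9,000.00 = $19,695.99

Interest = A - P = $19,695.99


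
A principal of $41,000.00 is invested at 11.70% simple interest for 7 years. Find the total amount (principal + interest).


Total amount formula: A = P(1 + rt) = P + P·r·t
Interest: I = P × r × t = $41,000.00 × 0.117 × 7 = $33,579.00
A = P + I = $41,000.00 + $33,579.00 = $74,579.00

A = P + I = P(1 + rt) = $74,579.00


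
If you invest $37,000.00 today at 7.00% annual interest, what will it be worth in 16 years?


Future value formula: FV = PV × (1 + r)^t
FV = $37,000.00 × (1 + 0.07)^16
FV = $37,000.00 × 2.9521637
FV = $109,230.06

FV = PV × (1 + r)^t = $109,230.06


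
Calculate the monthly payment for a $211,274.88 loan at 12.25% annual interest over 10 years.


Loan payment formula: PMT = PV × r / (1 − (1 + r)^(−n))
Monthly rate r = 0.1225/12 ≈ 0.01020833, n = 120 months
Denominator: 1 − (1 + 0.1225/12)^(−120) = 0.704412
PMT = $211,274.88 × (0.1225/12) / 0.704412
PMT = $3,061.79 per month

PMT = PV × r / (1-(1+r)^(-n)) = $3,061.79/month


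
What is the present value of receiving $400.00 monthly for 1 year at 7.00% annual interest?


Present value of an ordinary annuity: PV = PMT × (1 − (1 + r)^(−n)) / r
Monthly rate r = 0.07/12 ≈ 0.00583333, n = 12
PV = $400.00 × (1 − (1 + 0.07/12)^(−12)) / (0.07/12)
PV = $400.00 × 11.557120
PV = $4,622.85

PV = PMT × (1-(1+r)^(-n))/r = $4,622.85


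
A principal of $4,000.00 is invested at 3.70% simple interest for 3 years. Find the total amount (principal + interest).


Total amount formula: A = P(1 + rt) = P + P·r·t
Interest: I = P × r × t = $4,000.00 × 0.037 × 3 = $444.00
A = P + I = $4,000.00 + $444.00 = $4,444.00

A = P + I = P(1 + rt) = $4,444.00


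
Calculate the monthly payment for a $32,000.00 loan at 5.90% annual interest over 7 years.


Loan payment formula: PMT = PV × r / (1 − (1 + r)^(−n))
Monthly rate r = 0.059/12 ≈ 0.00491667, n = 84 months
Denominator: 1 − (1 + 0.059/12)^(−84) = 0.337668
PMT = $32,000.00 × (0.059/12) / 0.337668
PMT = $465.94 per month

PMT = PV × r / (1-(1+r)^(-n)) = $465.94/month


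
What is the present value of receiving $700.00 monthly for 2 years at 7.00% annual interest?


Present value of an ordinary annuity: PV = PMT × (1 − (1 + r)^(−n)) / r
Monthly rate r = 0.07/12 ≈ 0.00583333, n = 24
PV = $700.00 × (1 − (1 + 0.07/12)^(−24)) / (0.07/12)
PV = $700.00 × 22.335099
PV = $15,634.57

PV = PMT × (1-(1+r)^(-n))/r = $15,634.57


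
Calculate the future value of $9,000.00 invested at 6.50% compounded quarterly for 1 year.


Compound interest formula: A = P(1 + r/n)^(nt)
A = $9,000.00 × (1 + 0.065/4)^(4 × 1)
Growth factor: (1 + 0.065/4)^4 = 1.0666016
A = $9,000.00 × 1.0666016
A = $9,599.41

A = P(1 + r/n)^(nt) = $9,599.41


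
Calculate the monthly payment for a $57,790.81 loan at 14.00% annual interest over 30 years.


Loan payment formula: PMT = PV × r / (1 − (1 + r)^(−n))
Monthly rate r = 0.14/12 ≈ 0.01166667, n = 360 months
Denominator: 1 − (1 + 0.14/12)^(−360) = 0.984635
PMT = $57,790.81 × (0.14/12) / 0.984635
PMT = $684.75 per month

PMT = PV × r / (1-(1+r)^(-n)) = $684.75/month


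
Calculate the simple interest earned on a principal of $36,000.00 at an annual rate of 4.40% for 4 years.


Simple interest formula: I = P × r × t
I = $36,000.00 × 0.044 × 4
I = $6,336.00

I = P × r × t = $6,336.00


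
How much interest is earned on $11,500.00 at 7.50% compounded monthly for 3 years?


Compound interest earned = final amount − principal.
A = P(1 + r/n)^(nt) = $11,500.00 × (1 + 0.075/12)^(12 × 3) = $14,391.63
Interest = A − P = $14,391.63 − $11,500.00 = $2,891.63

Interest = A - P = $2,891.63


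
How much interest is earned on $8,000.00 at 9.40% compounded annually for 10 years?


Compound interest earned = final amount − principal.
A = P(1 + r/n)^(nt) = $8,000.00 × (1 + 0.094/1)^(1 × 10) = $19,645.51
Interest = A − P = $19,645.51 − $8,000.00 = $11,645.51

Interest = A - P = $11,645.51


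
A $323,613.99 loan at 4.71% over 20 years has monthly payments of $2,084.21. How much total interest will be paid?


Total paid over the life of the loan = PMT × n.
Total paid = $2,084.21 × 240 = $500,210.40
Total interest = total paid − principal = $500,210.40 − $323,613.99 = $176,596.41

Total interest = (PMT × n) - PV = $176,596.41


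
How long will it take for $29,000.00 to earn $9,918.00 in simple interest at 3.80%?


Rearrange the simple interest formula for t:
I = P × r × t  ⇒  t = I / (P × r)
t = $9,918.00 / ($29,000.00 × 0.038)
t = 9

t = I/(P×r) = 9 years


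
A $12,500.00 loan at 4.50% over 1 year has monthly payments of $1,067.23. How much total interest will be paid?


Total paid over the life of the loan = PMT × n.
Total paid = $1,067.23 × 12 = $12,806.76
Total interest = total paid − principal = $12,806.76 − $12,500.00 = $306.76

Total interest = (PMT × n) - PV = $306.76


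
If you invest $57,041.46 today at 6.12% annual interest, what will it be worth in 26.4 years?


Future value formula: FV = PV × (1 + r)^t
FV = $57,041.46 × (1 + 0.0612)^26.4
FV = $57,041.46 × 4.7978556
FV = $273,676.69

FV = PV × (1 + r)^t = $273,676.69


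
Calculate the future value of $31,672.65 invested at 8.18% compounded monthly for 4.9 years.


Compound interest formula: A = P(1 + r/n)^(nt)
A = $31,672.65 × (1 + 0.0818/12)^(12 × 4.9)
Growth factor: (1 + 0.0818/12)^58.8 = 1.4910194
A = $31,672.65 × 1.4910194
A = $47,224.54

A = P(1 + r/n)^(nt) = $47,224.54


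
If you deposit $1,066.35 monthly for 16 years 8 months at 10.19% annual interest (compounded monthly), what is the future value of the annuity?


Future value of an ordinary annuity: FV = PMT × ((1 + r)^n − 1) / r
Monthly rate r = 0.1019/12 ≈ 0.00849167, n = 200
FV = $1,066.35 × ((1 + 0.1019/12)^200 − 1) / (0.1019/12)
FV = $1,066.35 × 521.191859
FV = $555,772.94

FV = PMT × ((1+r)^n - 1)/r = $555,772.94


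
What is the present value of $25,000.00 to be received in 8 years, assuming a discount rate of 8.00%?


Present value formula: PV = FV / (1 + r)^t
PV = $25,000.00 / (1 + 0.08)^8
PV = $25,000.00 / 1.850930
PV = $13,506.72

PV = FV / (1 + r)^t = $13,506.72


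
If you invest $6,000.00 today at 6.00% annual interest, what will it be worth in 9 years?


Future value formula: FV = PV × (1 + r)^t
FV = $6,000.00 × (1 + 0.06)^9
FV = $6,000.00 × 1.689479
FV = $10,136.87

FV = PV × (1 + r)^t = $10,136.87


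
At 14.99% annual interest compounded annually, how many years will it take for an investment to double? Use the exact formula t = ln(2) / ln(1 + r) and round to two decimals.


Doubling condition: (1 + r)^t = 2
Take ln of both sides: t × ln(1 + r) = ln(2)
t = ln(2) / ln(1 + r)
t = 0.693147 / 0.139675
t = 4.96

t = ln(2) / ln(1 + r) = 4.96 years


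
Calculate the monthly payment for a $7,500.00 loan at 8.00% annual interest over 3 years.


Loan payment formula: PMT = PV × r / (1 − (1 + r)^(−n))
Monthly rate r = 0.08/12 ≈ 0.00666667, n = 36 months
Denominator: 1 − (1 + 0.08/12)^(−36) = 0.212745
PMT = $7,500.00 × (0.08/12) / 0.212745
PMT = $235.02 per month

PMT = PV × r / (1-(1+r)^(-n)) = $235.02/month


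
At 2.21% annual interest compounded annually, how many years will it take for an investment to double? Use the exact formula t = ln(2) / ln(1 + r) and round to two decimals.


Doubling condition: (1 + r)^t = 2
Take ln of both sides: t × ln(1 + r) = ln(2)
t = ln(2) / ln(1 + r)
t = 0.693147 / 0.021859
t = 31.71

t = ln(2) / ln(1 + r) = 31.71 years


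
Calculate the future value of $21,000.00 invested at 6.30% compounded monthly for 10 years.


Compound interest formula: A = P(1 + r/n)^(nt)
A = $21,000.00 × (1 + 0.063/12)^(12 × 10)
Growth factor: (1 + 0.063/12)^120 = 1.874519
A = $21,000.00 × 1.874519
A = $39,364.90

A = P(1 + r/n)^(nt) = $39,364.90


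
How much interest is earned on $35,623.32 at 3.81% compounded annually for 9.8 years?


Compound interest earned = final amount − principal.
A = P(1 + r/n)^(nt) = $35,623.32 × (1 + 0.0381/1)^(1 × 9.8) = $51,389.98
Interest = A − P = $51,389.98 − $35,623.32 = $15,766.66

Interest = A - P = $15,766.66


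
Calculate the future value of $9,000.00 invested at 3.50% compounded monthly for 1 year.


Compound interest formula: A = P(1 + r/n)^(nt)
A = $9,000.00 × (1 + 0.035/12)^(12 × 1)
Growth factor: (1 + 0.035/12)^12 = 1.035567
A = $9,000.00 × 1.035567
A = $9,320.10

A = P(1 + r/n)^(nt) = $9,320.10


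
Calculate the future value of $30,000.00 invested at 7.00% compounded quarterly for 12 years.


Compound interest formula: A = P(1 + r/n)^(nt)
A = $30,000.00 × (1 + 0.07/4)^(4 × 12)
Growth factor: (1 + 0.07/4)^48 = 2.2995987
A = $30,000.00 × 2.2995987
A = $68,987.96

A = P(1 + r/n)^(nt) = $68,987.96


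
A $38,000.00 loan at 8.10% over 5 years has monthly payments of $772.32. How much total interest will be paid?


Total paid over the life of the loan = PMT × n.
Total paid = $772.32 × 60 = $46,339.20
Total interest = total paid − principal = $46,339.20 − $38,000.00 = $8,339.20

Total interest = (PMT × n) - PV = $8,339.20


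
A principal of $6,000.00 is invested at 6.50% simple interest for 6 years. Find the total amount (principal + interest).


Total amount formula: A = P(1 + rt) = P + P·r·t
Interest: I = P × r × t = $6,000.00 × 0.065 × 6 = $2,340.00
A = P + I = $6,000.00 + $2,340.00 = $8,340.00

A = P + I = P(1 + rt) = $8,340.00


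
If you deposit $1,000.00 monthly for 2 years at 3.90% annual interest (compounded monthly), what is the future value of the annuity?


Future value of an ordinary annuity: FV = PMT × ((1 + r)^n − 1) / r
Monthly rate r = 0.039/12 = 0.00325, n = 24
FV = $1,000.00 × ((1 + 0.039/12)^24 − 1) / (0.039/12)
FV = $1,000.00 × 24.918748
FV = $24,918.75

FV = PMT × ((1+r)^n - 1)/r = $24,918.75


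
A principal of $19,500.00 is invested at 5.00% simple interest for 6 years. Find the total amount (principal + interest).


Total amount formula: A = P(1 + rt) = P + P·r·t
Interest: I = P × r × t = $19,500.00 × 0.05 × 6 = $5,850.00
A = P + I = $19,500.00 + $5,850.00 = $25,350.00

A = P + I = P(1 + rt) = $25,350.00


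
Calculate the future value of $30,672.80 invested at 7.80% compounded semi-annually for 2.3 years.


Compound interest formula: A = P(1 + r/n)^(nt)
A = $30,672.80 × (1 + 0.078/2)^(2 × 2.3)
Growth factor: (1 + 0.078/2)^4.6 = 1.1924262
A = $30,672.80 × 1.1924262
A = $36,575.05

A = P(1 + r/n)^(nt) = $36,575.05


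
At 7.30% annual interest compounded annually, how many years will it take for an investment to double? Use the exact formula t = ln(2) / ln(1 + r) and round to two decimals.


Doubling condition: (1 + r)^t = 2
Take ln of both sides: t × ln(1 + r) = ln(2)
t = ln(2) / ln(1 + r)
t = 0.693147 / 0.070458
t = 9.84

t = ln(2) / ln(1 + r) = 9.84 years


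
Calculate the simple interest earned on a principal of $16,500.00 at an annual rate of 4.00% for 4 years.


Simple interest formula: I = P × r × t
I = $16,500.00 × 0.04 × 4
I = $2,640.00

I = P × r × t = $2,640.00


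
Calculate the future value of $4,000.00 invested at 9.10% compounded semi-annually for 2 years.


Compound interest formula: A = P(1 + r/n)^(nt)
A = $4,000.00 × (1 + 0.091/2)^(2 × 2)
Growth factor: (1 + 0.091/2)^4 = 1.194803
A = $4,000.00 × 1.194803
A = $4,779.21

A = P(1 + r/n)^(nt) = $4,779.21


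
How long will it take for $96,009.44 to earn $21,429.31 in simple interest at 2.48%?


Rearrange the simple interest formula for t:
I = P × r × t  ⇒  t = I / (P × r)
t = $21,429.31 / ($96,009.44 × 0.0248)
t = 9

t = I/(P×r) = 9 years


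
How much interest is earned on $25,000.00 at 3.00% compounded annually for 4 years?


Compound interest earned = final amount − principal.
A = P(1 + r/n)^(nt) = $25,000.00 × (1 + 0.03/1)^(1 × 4) = $28,137.72
Interest = A − P = $28,137.72 − $25,000.00 = $3,137.72

Interest = A - P = $3,137.72


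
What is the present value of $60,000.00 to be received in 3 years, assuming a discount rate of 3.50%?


Present value formula: PV = FV / (1 + r)^t
PV = $60,000.00 / (1 + 0.035)^3
PV = $60,000.00 / 1.108718
PV = $54,116.56

PV = FV / (1 + r)^t = $54,116.56


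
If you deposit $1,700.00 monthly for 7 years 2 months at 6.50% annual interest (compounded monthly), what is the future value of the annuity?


Future value of an ordinary annuity: FV = PMT × ((1 + r)^n − 1) / r
Monthly rate r = 0.065/12 ≈ 0.00541667, n = 86
FV = $1,700.00 × ((1 + 0.065/12)^86 − 1) / (0.065/12)
FV = $1,700.00 × 109.170406
FV = $185,589.69

FV = PMT × ((1+r)^n - 1)/r = $185,589.69


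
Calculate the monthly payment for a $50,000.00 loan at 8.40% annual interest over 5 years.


Loan payment formula: PMT = PV × r / (1 − (1 + r)^(−n))
Monthly rate r = 0.084/12 = 0.007, n = 60 months
Denominator: 1 − (1 + 0.084/12)^(−60) = 0.341991
PMT = $50,000.00 × (0.084/12) / 0.341991
PMT = $1,023.42 per month

PMT = PV × r / (1-(1+r)^(-n)) = $1,023.42/month


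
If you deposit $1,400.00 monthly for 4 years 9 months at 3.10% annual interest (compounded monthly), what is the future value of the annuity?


Future value of an ordinary annuity: FV = PMT × ((1 + r)^n − 1) / r
Monthly rate r = 0.031/12 ≈ 0.00258333, n = 57
FV = $1,400.00 × ((1 + 0.031/12)^57 − 1) / (0.031/12)
FV = $1,400.00 × 61.325271
FV = $85,855.38

FV = PMT × ((1+r)^n - 1)/r = $85,855.38


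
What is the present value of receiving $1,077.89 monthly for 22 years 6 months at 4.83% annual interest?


Present value of an ordinary annuity: PV = PMT × (1 − (1 + r)^(−n)) / r
Monthly rate r = 0.0483/12 = 0.004025, n = 270
PV = $1,077.89 × (1 − (1 + 0.0483/12)^(−270)) / (0.0483/12)
PV = $1,077.89 × 164.460241
PV = $177,270.05

PV = PMT × (1-(1+r)^(-n))/r = $177,270.05


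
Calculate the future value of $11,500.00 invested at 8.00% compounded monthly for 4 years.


Compound interest formula: A = P(1 + r/n)^(nt)
A = $11,500.00 × (1 + 0.08/12)^(12 × 4)
Growth factor: (1 + 0.08/12)^48 = 1.375666
A = $11,500.00 × 1.375666
A = $15,820.16

A = P(1 + r/n)^(nt) = $15,820.16


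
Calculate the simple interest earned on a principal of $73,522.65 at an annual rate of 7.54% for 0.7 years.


Simple interest formula: I = P × r × t
I = $73,522.65 × 0.0754 × 0.7
I = $3,880.53

I = P × r × t = $3,880.53


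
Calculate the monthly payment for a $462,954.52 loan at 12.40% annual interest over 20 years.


Loan payment formula: PMT = PV × r / (1 − (1 + r)^(−n))
Monthly rate r = 0.124/12 ≈ 0.01033333, n = 240 months
Denominator: 1 − (1 + 0.124/12)^(−240) = 0.915184
PMT = $462,954.52 × (0.124/12) / 0.915184
PMT = $5,227.21 per month

PMT = PV × r / (1-(1+r)^(-n)) = $5,227.21/month


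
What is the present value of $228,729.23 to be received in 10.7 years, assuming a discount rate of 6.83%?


Present value formula: PV = FV / (1 + r)^t
PV = $228,729.23 / (1 + 0.0683)^10.7
PV = $228,729.23 / 2.0277646
PV = $112,798.71

PV = FV / (1 + r)^t = $112,798.71


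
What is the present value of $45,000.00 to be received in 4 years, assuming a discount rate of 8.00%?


Present value formula: PV = FV / (1 + r)^t
PV = $45,000.00 / (1 + 0.08)^4
PV = $45,000.00 / 1.360489
PV = $33,076.34

PV = FV / (1 + r)^t = $33,076.34


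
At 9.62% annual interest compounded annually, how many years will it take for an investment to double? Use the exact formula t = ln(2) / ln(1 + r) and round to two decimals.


Doubling condition: (1 + r)^t = 2
Take ln of both sides: t × ln(1 + r) = ln(2)
t = ln(2) / ln(1 + r)
t = 0.693147 / 0.091850
t = 7.55

t = ln(2) / ln(1 + r) = 7.55 years


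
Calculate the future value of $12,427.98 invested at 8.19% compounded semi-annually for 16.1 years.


Compound interest formula: A = P(1 + r/n)^(nt)
A = $12,427.98 × (1 + 0.0819/2)^(2 × 16.1)
Growth factor: (1 + 0.0819/2)^32.2 = 3.6411771
A = $12,427.98 × 3.6411771
A = $45,252.48

A = P(1 + r/n)^(nt) = $45,252.48


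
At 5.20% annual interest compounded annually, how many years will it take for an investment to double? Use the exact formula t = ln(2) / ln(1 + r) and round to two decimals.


Doubling condition: (1 + r)^t = 2
Take ln of both sides: t × ln(1 + r) = ln(2)
t = ln(2) / ln(1 + r)
t = 0.693147 / 0.050693
t = 13.67

t = ln(2) / ln(1 + r) = 13.67 years


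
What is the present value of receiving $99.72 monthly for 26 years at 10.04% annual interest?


Present value of an ordinary annuity: PV = PMT × (1 − (1 + r)^(−n)) / r
Monthly rate r = 0.1004/12 ≈ 0.00836667, n = 312
PV = $99.72 × (1 − (1 + 0.1004/12)^(−312)) / (0.1004/12)
PV = $99.72 × 110.640511
PV = $11,033.07

PV = PMT × (1-(1+r)^(-n))/r = $11,033.07


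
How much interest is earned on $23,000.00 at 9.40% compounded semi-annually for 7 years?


Compound interest earned = final amount − principal.
A = P(1 + r/n)^(nt) = $23,000.00 × (1 + 0.094/2)^(2 × 7) = $43,750.33
Interest = A − P = $43,750.33 − $23,000.00 = $20,750.33

Interest = A - P = $20,750.33


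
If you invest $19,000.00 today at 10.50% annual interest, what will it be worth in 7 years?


Future value formula: FV = PV × (1 + r)^t
FV = $19,000.00 × (1 + 0.105)^7
FV = $19,000.00 × 2.0115737
FV = $38,219.90

FV = PV × (1 + r)^t = $38,219.90


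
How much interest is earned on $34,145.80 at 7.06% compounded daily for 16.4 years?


Compound interest earned = final amount − principal.
A = P(1 + r/n)^(nt) = $34,145.80 × (1 + 0.0706/365)^(365 × 16.4) = $108,675.64
Interest = A − P = $108,675.64 − $34,145.80 = $74,529.84

Interest = A - P = $74,529.84


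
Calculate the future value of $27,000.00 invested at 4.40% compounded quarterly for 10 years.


Compound interest formula: A = P(1 + r/n)^(nt)
A = $27,000.00 × (1 + 0.044/4)^(4 × 10)
Growth factor: (1 + 0.044/4)^40 = 1.5489815
A = $27,000.00 × 1.5489815
A = $41,822.50

A = P(1 + r/n)^(nt) = $41,822.50


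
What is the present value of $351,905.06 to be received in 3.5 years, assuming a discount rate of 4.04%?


Present value formula: PV = FV / (1 + r)^t
PV = $351,905.06 / (1 + 0.0404)^3.5
PV = $351,905.06 / 1.14868567
PV = $306,354.53

PV = FV / (1 + r)^t = $306,354.53


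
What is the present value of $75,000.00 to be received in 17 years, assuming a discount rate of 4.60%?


Present value formula: PV = FV / (1 + r)^t
PV = $75,000.00 / (1 + 0.046)^17
PV = $75,000.00 / 2.1480216
PV = $34,915.85

PV = FV / (1 + r)^t = $34,915.85


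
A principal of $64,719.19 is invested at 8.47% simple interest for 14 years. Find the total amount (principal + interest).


Total amount formula: A = P(1 + rt) = P + P·r·t
Interest: I = P × r × t = $64,719.19 × 0.0847 × 14 = $76,744.02
A = P + I = $64,719.19 + $76,744.02 = $141,463.21

A = P + I = P(1 + rt) = $141,463.21


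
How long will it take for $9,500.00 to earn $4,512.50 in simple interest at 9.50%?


Rearrange the simple interest formula for t:
I = P × r × t  ⇒  t = I / (P × r)
t = $4,512.50 / ($9,500.00 × 0.095)
t = 5

t = I/(P×r) = 5 years


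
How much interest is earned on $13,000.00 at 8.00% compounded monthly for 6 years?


Compound interest earned = final amount − principal.
A = P(1 + r/n)^(nt) = $13,000.00 × (1 + 0.08/12)^(12 × 6) = $20,975.53
Interest = A − P = $20,975.53 − $13,000.00 = $7,975.53

Interest = A - P = $7,975.53


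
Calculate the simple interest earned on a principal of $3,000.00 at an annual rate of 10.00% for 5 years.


Simple interest formula: I = P × r × t
I = $3,000.00 × 0.1 × 5
I = $1,500.00

I = P × r × t = $1,500.00


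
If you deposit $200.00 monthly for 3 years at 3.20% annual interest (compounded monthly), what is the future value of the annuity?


Future value of an ordinary annuity: FV = PMT × ((1 + r)^n − 1) / r
Monthly rate r = 0.032/12 ≈ 0.00266667, n = 36
FV = $200.00 × ((1 + 0.032/12)^36 − 1) / (0.032/12)
FV = $200.00 × 37.731910
FV = $7,546.38

FV = PMT × ((1+r)^n - 1)/r = $7,546.38


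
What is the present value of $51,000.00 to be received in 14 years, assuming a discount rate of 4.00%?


Present value formula: PV = FV / (1 + r)^t
PV = $51,000.00 / (1 + 0.04)^14
PV = $51,000.00 / 1.7316764
PV = $29,451.23

PV = FV / (1 + r)^t = $29,451.23


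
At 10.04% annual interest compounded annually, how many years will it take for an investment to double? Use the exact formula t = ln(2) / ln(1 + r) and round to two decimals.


Doubling condition: (1 + r)^t = 2
Take ln of both sides: t × ln(1 + r) = ln(2)
t = ln(2) / ln(1 + r)
t = 0.693147 / 0.095674
t = 7.24

t = ln(2) / ln(1 + r) = 7.24 years


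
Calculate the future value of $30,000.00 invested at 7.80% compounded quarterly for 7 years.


Compound interest formula: A = P(1 + r/n)^(nt)
A = $30,000.00 × (1 + 0.078/4)^(4 × 7)
Growth factor: (1 + 0.078/4)^28 = 1.7172853
A = $30,000.00 × 1.7172853
A = $51,518.56

A = P(1 + r/n)^(nt) = $51,518.56


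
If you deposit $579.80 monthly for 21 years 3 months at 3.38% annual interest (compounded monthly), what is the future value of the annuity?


Future value of an ordinary annuity: FV = PMT × ((1 + r)^n − 1) / r
Monthly rate r = 0.0338/12 ≈ 0.00281667, n = 255
FV = $579.80 × ((1 + 0.0338/12)^255 − 1) / (0.0338/12)
FV = $579.80 × 372.344922
FV = $215,885.59

FV = PMT × ((1+r)^n - 1)/r = $215,885.59


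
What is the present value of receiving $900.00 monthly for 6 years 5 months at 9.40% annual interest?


Present value of an ordinary annuity: PV = PMT × (1 − (1 + r)^(−n)) / r
Monthly rate r = 0.094/12 ≈ 0.00783333, n = 77
PV = $900.00 × (1 − (1 + 0.094/12)^(−77)) / (0.094/12)
PV = $900.00 × 57.655698
PV = $51,890.13

PV = PMT × (1-(1+r)^(-n))/r = $51,890.13


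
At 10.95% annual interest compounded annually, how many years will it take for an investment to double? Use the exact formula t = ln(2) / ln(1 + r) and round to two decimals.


Doubling condition: (1 + r)^t = 2
Take ln of both sides: t × ln(1 + r) = ln(2)
t = ln(2) / ln(1 + r)
t = 0.693147 / 0.103909
t = 6.67

t = ln(2) / ln(1 + r) = 6.67 years


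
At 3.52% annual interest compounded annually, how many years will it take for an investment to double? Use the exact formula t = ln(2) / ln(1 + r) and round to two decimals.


Doubling condition: (1 + r)^t = 2
Take ln of both sides: t × ln(1 + r) = ln(2)
t = ln(2) / ln(1 + r)
t = 0.693147 / 0.034595
t = 20.04

t = ln(2) / ln(1 + r) = 20.04 years


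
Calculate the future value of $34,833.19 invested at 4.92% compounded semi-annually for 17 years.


Compound interest formula: A = P(1 + r/n)^(nt)
A = $34,833.19 × (1 + 0.0492/2)^(2 × 17)
Growth factor: (1 + 0.0492/2)^34 = 2.2847987
A = $34,833.19 × 2.2847987
A = $79,586.83

A = P(1 + r/n)^(nt) = $79,586.83


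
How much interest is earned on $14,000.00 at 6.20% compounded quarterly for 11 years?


Compound interest earned = final amount − principal.
A = P(1 + r/n)^(nt) = $14,000.00 × (1 + 0.062/4)^(4 × 11) = $27,545.13
Interest = A − P = $27,545.13 − $14,000.00 = $13,545.13

Interest = A - P = $13,545.13


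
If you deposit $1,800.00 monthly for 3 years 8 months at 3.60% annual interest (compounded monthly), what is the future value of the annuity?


Future value of an ordinary annuity: FV = PMT × ((1 + r)^n − 1) / r
Monthly rate r = 0.036/12 = 0.003, n = 44
FV = $1,800.00 × ((1 + 0.036/12)^44 − 1) / (0.036/12)
FV = $1,800.00 × 46.960951
FV = $84,529.71

FV = PMT × ((1+r)^n - 1)/r = $84,529.71


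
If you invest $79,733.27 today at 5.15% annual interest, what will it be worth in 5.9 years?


Future value formula: FV = PV × (1 + r)^t
FV = $79,733.27 × (1 + 0.0515)^5.9
FV = $79,733.27 × 1.34485275
FV = $107,229.51

FV = PV × (1 + r)^t = $107,229.51


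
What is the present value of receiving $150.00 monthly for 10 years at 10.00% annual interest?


Present value of an ordinary annuity: PV = PMT × (1 − (1 + r)^(−n)) / r
Monthly rate r = 0.1/12 ≈ 0.00833333, n = 120
PV = $150.00 × (1 − (1 + 0.1/12)^(−120)) / (0.1/12)
PV = $150.00 × 75.671163
PV = $11,350.67

PV = PMT × (1-(1+r)^(-n))/r = $11,350.67


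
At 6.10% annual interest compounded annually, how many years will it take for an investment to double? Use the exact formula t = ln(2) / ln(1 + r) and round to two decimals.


Doubling condition: (1 + r)^t = 2
Take ln of both sides: t × ln(1 + r) = ln(2)
t = ln(2) / ln(1 + r)
t = 0.693147 / 0.059212
t = 11.71

t = ln(2) / ln(1 + r) = 11.71 years


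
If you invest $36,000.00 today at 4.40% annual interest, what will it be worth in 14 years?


Future value formula: FV = PV × (1 + r)^t
FV = $36,000.00 × (1 + 0.044)^14
FV = $36,000.00 × 1.8272879
FV = $65,782.36

FV = PV × (1 + r)^t = $65,782.36


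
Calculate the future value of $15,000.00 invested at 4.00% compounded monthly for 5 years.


Compound interest formula: A = P(1 + r/n)^(nt)
A = $15,000.00 × (1 + 0.04/12)^(12 × 5)
Growth factor: (1 + 0.04/12)^60 = 1.2209966
A = $15,000.00 × 1.2209966
A = $18,314.95

A = P(1 + r/n)^(nt) = $18,314.95


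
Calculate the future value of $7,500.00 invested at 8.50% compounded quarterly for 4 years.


Compound interest formula: A = P(1 + r/n)^(nt)
A = $7,500.00 × (1 + 0.085/4)^(4 × 4)
Growth factor: (1 + 0.085/4)^16 = 1.399952
A = $7,500.00 × 1.399952
A = $10,499.64

A = P(1 + r/n)^(nt) = $10,499.64


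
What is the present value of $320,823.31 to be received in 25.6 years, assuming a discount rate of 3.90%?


Present value formula: PV = FV / (1 + r)^t
PV = $320,823.31 / (1 + 0.039)^25.6
PV = $320,823.31 / 2.6629194
PV = $120,478.04

PV = FV / (1 + r)^t = $120,478.04


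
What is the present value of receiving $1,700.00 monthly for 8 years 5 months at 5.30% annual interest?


Present value of an ordinary annuity: PV = PMT × (1 − (1 + r)^(−n)) / r
Monthly rate r = 0.053/12 ≈ 0.00441667, n = 101
PV = $1,700.00 × (1 − (1 + 0.053/12)^(−101)) / (0.053/12)
PV = $1,700.00 × 81.337477
PV = $138,273.71

PV = PMT × (1-(1+r)^(-n))/r = $138,273.71


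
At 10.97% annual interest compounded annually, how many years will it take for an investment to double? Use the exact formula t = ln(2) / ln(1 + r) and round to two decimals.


Doubling condition: (1 + r)^t = 2
Take ln of both sides: t × ln(1 + r) = ln(2)
t = ln(2) / ln(1 + r)
t = 0.693147 / 0.104090
t = 6.66

t = ln(2) / ln(1 + r) = 6.66 years


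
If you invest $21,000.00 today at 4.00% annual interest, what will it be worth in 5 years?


Future value formula: FV = PV × (1 + r)^t
FV = $21,000.00 × (1 + 0.04)^5
FV = $21,000.00 × 1.216653
FV = $25,549.71

FV = PV × (1 + r)^t = $25,549.71


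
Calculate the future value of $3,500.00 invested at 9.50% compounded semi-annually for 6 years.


Compound interest formula: A = P(1 + r/n)^(nt)
A = $3,500.00 × (1 + 0.095/2)^(2 × 6)
Growth factor: (1 + 0.095/2)^12 = 1.7452128
A = $3,500.00 × 1.7452128
A = $6,108.24

A = P(1 + r/n)^(nt) = $6,108.24


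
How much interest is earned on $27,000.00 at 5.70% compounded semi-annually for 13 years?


Compound interest earned = final amount − principal.
A = P(1 + r/n)^(nt) = $27,000.00 × (1 + 0.057/2)^(2 × 13) = $56,062.89
Interest = A − P = $56,062.89 − $27,000.00 = $29,062.89

Interest = A - P = $29,062.89


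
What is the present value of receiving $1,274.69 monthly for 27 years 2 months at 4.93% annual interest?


Present value of an ordinary annuity: PV = PMT × (1 − (1 + r)^(−n)) / r
Monthly rate r = 0.0493/12 ≈ 0.00410833, n = 326
PV = $1,274.69 × (1 − (1 + 0.0493/12)^(−326)) / (0.0493/12)
PV = $1,274.69 × 179.453658
PV = $228,747.78

PV = PMT × (1-(1+r)^(-n))/r = $228,747.78


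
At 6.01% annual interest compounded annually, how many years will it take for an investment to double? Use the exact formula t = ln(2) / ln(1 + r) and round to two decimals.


Doubling condition: (1 + r)^t = 2
Take ln of both sides: t × ln(1 + r) = ln(2)
t = ln(2) / ln(1 + r)
t = 0.693147 / 0.058363
t = 11.88

t = ln(2) / ln(1 + r) = 11.88 years


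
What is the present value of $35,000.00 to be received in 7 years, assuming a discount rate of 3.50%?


Present value formula: PV = FV / (1 + r)^t
PV = $35,000.00 / (1 + 0.035)^7
PV = $35,000.00 / 1.2722793
PV = $27,509.68

PV = FV / (1 + r)^t = $27,509.68


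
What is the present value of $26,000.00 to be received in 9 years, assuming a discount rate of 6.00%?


Present value formula: PV = FV / (1 + r)^t
PV = $26,000.00 / (1 + 0.06)^9
PV = $26,000.00 / 1.689479
PV = $15,389.36

PV = FV / (1 + r)^t = $15,389.36


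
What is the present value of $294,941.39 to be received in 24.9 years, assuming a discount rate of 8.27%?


Present value formula: PV = FV / (1 + r)^t
PV = $294,941.39 / (1 + 0.0827)^24.9
PV = $294,941.39 / 7.231903
PV = $40,783.37

PV = FV / (1 + r)^t = $40,783.37


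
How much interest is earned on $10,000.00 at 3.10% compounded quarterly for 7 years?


Compound interest earned = final amount − principal.
A = P(1 + r/n)^(nt) = $10,000.00 × (1 + 0.031/4)^(4 × 7) = $12,413.05
Interest = A − P = $12,413.05 − $10,000.00 = $2,413.05

Interest = A - P = $2,413.05


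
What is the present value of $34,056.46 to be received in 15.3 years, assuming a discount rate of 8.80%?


Present value formula: PV = FV / (1 + r)^t
PV = $34,056.46 / (1 + 0.088)^15.3
PV = $34,056.46 / 3.634311
PV = $9,370.82

PV = FV / (1 + r)^t = $9,370.82


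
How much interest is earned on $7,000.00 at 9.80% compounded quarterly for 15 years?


Compound interest earned = final amount − principal.
A = P(1 + r/n)^(nt) = $7,000.00 × (1 + 0.098/4)^(4 × 15) = $29,909.96
Interest = A − P = $29,909.96 − $7,000.00 = $22,909.96

Interest = A - P = $22,909.96


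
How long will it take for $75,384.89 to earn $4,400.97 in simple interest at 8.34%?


Rearrange the simple interest formula for t:
I = P × r × t  ⇒  t = I / (P × r)
t = $4,400.97 / ($75,384.89 × 0.0834)
t = 0.7

t = I/(P×r) = 0.7 years


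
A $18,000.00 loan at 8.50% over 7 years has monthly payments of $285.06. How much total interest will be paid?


Total paid over the life of the loan = PMT × n.
Total paid = $285.06 × 84 = $23,945.04
Total interest = total paid − principal = $23,945.04 − $18,000.00 = $5,945.04

Total interest = (PMT × n) - PV = $5,945.04


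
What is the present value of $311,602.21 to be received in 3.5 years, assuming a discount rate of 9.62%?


Present value formula: PV = FV / (1 + r)^t
PV = $311,602.21 / (1 + 0.0962)^3.5
PV = $311,602.21 / 1.37915885
PV = $225,936.42

PV = FV / (1 + r)^t = $225,936.42


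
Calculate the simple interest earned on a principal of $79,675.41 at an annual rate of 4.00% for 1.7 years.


Simple interest formula: I = P × r × t
I = $79,675.41 × 0.04 × 1.7
I = $5,417.93

I = P × r × t = $5,417.93


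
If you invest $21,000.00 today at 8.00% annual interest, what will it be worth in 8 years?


Future value formula: FV = PV × (1 + r)^t
FV = $21,000.00 × (1 + 0.08)^8
FV = $21,000.00 × 1.850930
FV = $38,869.53

FV = PV × (1 + r)^t = $38,869.53


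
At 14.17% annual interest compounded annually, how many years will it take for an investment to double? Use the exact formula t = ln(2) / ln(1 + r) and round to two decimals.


Doubling condition: (1 + r)^t = 2
Take ln of both sides: t × ln(1 + r) = ln(2)
t = ln(2) / ln(1 + r)
t = 0.693147 / 0.132518
t = 5.23

t = ln(2) / ln(1 + r) = 5.23 years


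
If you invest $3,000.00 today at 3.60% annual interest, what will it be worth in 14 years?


Future value formula: FV = PV × (1 + r)^t
FV = $3,000.00 × (1 + 0.036)^14
FV = $3,000.00 × 1.640728
FV = $4,922.18

FV = PV × (1 + r)^t = $4,922.18


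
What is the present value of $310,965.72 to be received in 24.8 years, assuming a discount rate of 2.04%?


Present value formula: PV = FV / (1 + r)^t
PV = $310,965.72 / (1 + 0.0204)^24.8
PV = $310,965.72 / 1.6500882
PV = $188,454.00

PV = FV / (1 + r)^t = $188,454.00


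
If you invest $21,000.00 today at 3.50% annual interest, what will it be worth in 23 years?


Future value formula: FV = PV × (1 + r)^t
FV = $21,000.00 × (1 + 0.035)^23
FV = $21,000.00 × 2.2061145
FV = $46,328.40

FV = PV × (1 + r)^t = $46,328.40


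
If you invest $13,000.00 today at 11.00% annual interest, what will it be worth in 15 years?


Future value formula: FV = PV × (1 + r)^t
FV = $13,000.00 × (1 + 0.11)^15
FV = $13,000.00 × 4.784589
FV = $62,199.66

FV = PV × (1 + r)^t = $62,199.66


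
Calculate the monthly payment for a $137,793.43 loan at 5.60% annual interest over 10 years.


Loan payment formula: PMT = PV × r / (1 − (1 + r)^(−n))
Monthly rate r = 0.056/12 ≈ 0.00466667, n = 120 months
Denominator: 1 − (1 + 0.056/12)^(−120) = 0.428046
PMT = $137,793.43 × (0.056/12) / 0.428046
PMT = $1,502.26 per month

PMT = PV × r / (1-(1+r)^(-n)) = $1,502.26/month


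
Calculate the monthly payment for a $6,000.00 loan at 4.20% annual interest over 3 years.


Loan payment formula: PMT = PV × r / (1 − (1 + r)^(−n))
Monthly rate r = 0.042/12 = 0.0035, n = 36 months
Denominator: 1 − (1 + 0.042/12)^(−36) = 0.118191
PMT = $6,000.00 × (0.042/12) / 0.118191
PMT = $177.68 per month

PMT = PV × r / (1-(1+r)^(-n)) = $177.68/month


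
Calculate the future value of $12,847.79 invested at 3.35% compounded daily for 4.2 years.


Compound interest formula: A = P(1 + r/n)^(nt)
A = $12,847.79 × (1 + 0.0335/365)^(365 × 4.2)
Growth factor: (1 + 0.0335/365)^1533 = 1.151072
A = $12,847.79 × 1.151072
A = $14,788.73

A = P(1 + r/n)^(nt) = $14,788.73


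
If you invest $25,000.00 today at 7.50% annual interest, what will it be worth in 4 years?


Future value formula: FV = PV × (1 + r)^t
FV = $25,000.00 × (1 + 0.075)^4
FV = $25,000.00 × 1.3354691
FV = $33,386.73

FV = PV × (1 + r)^t = $33,386.73


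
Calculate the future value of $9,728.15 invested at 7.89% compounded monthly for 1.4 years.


Compound interest formula: A = P(1 + r/n)^(nt)
A = $9,728.15 × (1 + 0.0789/12)^(12 × 1.4)
Growth factor: (1 + 0.0789/12)^16.8 = 1.116388
A = $9,728.15 × 1.116388
A = $10,860.39

A = P(1 + r/n)^(nt) = $10,860.39


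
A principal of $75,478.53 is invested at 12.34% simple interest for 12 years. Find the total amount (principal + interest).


Total amount formula: A = P(1 + rt) = P + P·r·t
Interest: I = P × r × t = $75,478.53 × 0.1234 × 12 = $111,768.61
A = P + I = $75,478.53 + $111,768.61 = $187,247.14

A = P + I = P(1 + rt) = $187,247.14


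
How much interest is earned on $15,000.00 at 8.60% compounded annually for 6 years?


Compound interest earned = final amount − principal.
A = P(1 + r/n)^(nt) = $15,000.00 × (1 + 0.086/1)^(1 × 6) = $24,607.65
Interest = A − P = $24,607.65 − $15,000.00 = $9,607.65

Interest = A - P = $9,607.65


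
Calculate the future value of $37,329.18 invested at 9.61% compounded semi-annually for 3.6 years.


Compound interest formula: A = P(1 + r/n)^(nt)
A = $37,329.18 × (1 + 0.0961/2)^(2 × 3.6)
Growth factor: (1 + 0.0961/2)^7.2 = 1.4020078
A = $37,329.18 × 1.4020078
A = $52,335.80

A = P(1 + r/n)^(nt) = $52,335.80


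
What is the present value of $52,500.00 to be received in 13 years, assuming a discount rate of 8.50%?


Present value formula: PV = FV / (1 + r)^t
PV = $52,500.00 / (1 + 0.085)^13
PV = $52,500.00 / 2.887930
PV = $18,179.11

PV = FV / (1 + r)^t = $18,179.11


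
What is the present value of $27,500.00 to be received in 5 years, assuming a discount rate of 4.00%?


Present value formula: PV = FV / (1 + r)^t
PV = $27,500.00 / (1 + 0.04)^5
PV = $27,500.00 / 1.2166529
PV = $22,603.00

PV = FV / (1 + r)^t = $22,603.00


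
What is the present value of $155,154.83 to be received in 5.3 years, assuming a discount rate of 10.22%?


Present value formula: PV = FV / (1 + r)^t
PV = $155,154.83 / (1 + 0.1022)^5.3
PV = $155,154.83 / 1.6748663
PV = $92,637.14

PV = FV / (1 + r)^t = $92,637.14


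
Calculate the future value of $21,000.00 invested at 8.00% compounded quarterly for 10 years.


Compound interest formula: A = P(1 + r/n)^(nt)
A = $21,000.00 × (1 + 0.08/4)^(4 × 10)
Growth factor: (1 + 0.08/4)^40 = 2.2080397
A = $21,000.00 × 2.2080397
A = $46,368.83

A = P(1 + r/n)^(nt) = $46,368.83
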